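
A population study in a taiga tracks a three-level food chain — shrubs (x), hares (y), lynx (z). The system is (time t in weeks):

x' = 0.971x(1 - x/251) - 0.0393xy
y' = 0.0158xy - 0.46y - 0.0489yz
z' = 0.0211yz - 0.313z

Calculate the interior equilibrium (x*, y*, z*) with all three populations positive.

From dz/dt = 0: 0.0211y* = 0.313, so y* = 14.8.
From dx/dt = 0: 0.971(1 - x*/251) = 0.0393·14.8, giving x* = 251·(1 - 0.6) = 100.
From dy/dt = 0: 0.0158·100 - 0.46 = 0.0489z*, so z* = 1.12/0.0489 = 23.

x* ≈ 100, y* ≈ 14.8, z* ≈ 23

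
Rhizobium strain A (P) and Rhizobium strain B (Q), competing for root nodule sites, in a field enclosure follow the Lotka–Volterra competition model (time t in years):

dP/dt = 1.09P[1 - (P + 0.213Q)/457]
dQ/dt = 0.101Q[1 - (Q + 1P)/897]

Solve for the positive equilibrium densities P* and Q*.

P* ≈ 338, Q* ≈ 559

Setting both brackets to zero gives the nullclines P + 0.213Q = 457 and 1P + Q = 897.
Substituting Q = 897 - 1P into the first: P(1 - 0.213·1) = 457 - 0.213·897.
So P* = 266/0.787 = 338, and then Q* = 897 - 1·338 = 559.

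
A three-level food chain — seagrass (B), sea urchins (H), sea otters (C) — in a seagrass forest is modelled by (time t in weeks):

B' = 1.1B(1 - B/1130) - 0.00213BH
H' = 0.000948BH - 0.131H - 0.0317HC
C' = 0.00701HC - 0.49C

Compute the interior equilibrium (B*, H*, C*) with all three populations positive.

From dC/dt = 0: 0.00701H* = 0.49, so H* = 69.9.
From dB/dt = 0: 1.1(1 - B*/1130) = 0.00213·69.9, giving B* = 1130·(1 - 0.135) = 977.
From dH/dt = 0: 0.000948·977 - 0.131 = 0.0317C*, so C* = 0.795/0.0317 = 25.1.

B* ≈ 977, H* ≈ 69.9, C* ≈ 25.1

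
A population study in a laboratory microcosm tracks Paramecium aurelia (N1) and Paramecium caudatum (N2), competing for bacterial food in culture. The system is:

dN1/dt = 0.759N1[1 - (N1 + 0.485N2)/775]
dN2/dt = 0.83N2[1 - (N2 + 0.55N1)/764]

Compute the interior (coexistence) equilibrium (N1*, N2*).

N1* ≈ 552, N2* ≈ 461

Setting both brackets to zero gives the nullclines N1 + 0.485N2 = 775 and 0.55N1 + N2 = 764.
Substituting N2 = 764 - 0.55N1 into the first: N1(1 - 0.485·0.55) = 775 - 0.485·764.
So N1* = 404/0.733 = 552, and then N2* = 764 - 0.55·552 = 461.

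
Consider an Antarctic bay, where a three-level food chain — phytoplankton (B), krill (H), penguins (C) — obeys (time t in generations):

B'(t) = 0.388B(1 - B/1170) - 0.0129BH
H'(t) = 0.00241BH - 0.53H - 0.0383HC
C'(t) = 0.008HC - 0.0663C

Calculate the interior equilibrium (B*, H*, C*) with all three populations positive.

From dC/dt = 0: 0.008H* = 0.0663, so H* = 8.29.
From dB/dt = 0: 0.388(1 - B*/1170) = 0.0129·8.29, giving B* = 1170·(1 - 0.276) = 848.
From dH/dt = 0: 0.00241·848 - 0.53 = 0.0383C*, so C* = 1.51/0.0383 = 39.5.

B* ≈ 848, H* ≈ 8.29, C* ≈ 39.5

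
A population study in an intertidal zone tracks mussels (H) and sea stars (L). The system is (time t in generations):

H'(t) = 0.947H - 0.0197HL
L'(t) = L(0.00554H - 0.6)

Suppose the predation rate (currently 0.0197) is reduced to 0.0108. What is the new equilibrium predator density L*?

At the interior fixed point, setting dH/dt = 0 with H > 0 fixes L* = (prey growth rate)/(HL coefficient) — independent of the other coefficients.
With the change, L* = 0.947/0.0108 = 87.7; it rises from 48.1.

L* ≈ 87.7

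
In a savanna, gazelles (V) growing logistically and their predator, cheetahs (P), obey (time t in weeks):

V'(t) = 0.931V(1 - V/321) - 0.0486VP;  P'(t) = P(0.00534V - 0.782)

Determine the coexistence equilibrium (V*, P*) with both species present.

V* ≈ 146, P* ≈ 10.4

From dP/dt = 0 with P > 0: 0.00534V* = 0.782, so V* = 146.
Substitute into dV/dt = 0: 0.931(1 - 146/321) = 0.0486P*.
The bracket is 0.544, giving P* = 0.506/0.0486 = 10.4.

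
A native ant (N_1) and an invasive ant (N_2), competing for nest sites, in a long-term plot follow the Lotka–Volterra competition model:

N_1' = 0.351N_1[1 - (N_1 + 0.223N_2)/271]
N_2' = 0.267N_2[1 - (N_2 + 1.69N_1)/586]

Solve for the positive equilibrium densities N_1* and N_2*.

N_1* ≈ 225, N_2* ≈ 205

Setting both brackets to zero gives the nullclines N_1 + 0.223N_2 = 271 and 1.69N_1 + N_2 = 586.
Substituting N_2 = 586 - 1.69N_1 into the first: N_1(1 - 0.223·1.69) = 271 - 0.223·586.
So N_1* = 140/0.623 = 225, and then N_2* = 586 - 1.69·225 = 205.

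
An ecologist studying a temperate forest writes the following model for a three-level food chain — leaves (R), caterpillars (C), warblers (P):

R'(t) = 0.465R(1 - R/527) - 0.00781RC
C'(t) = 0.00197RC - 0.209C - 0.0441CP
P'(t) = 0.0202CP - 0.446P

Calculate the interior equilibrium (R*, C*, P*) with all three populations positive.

R* ≈ 332, C* ≈ 22.1, P* ≈ 10.1

From dP/dt = 0: 0.0202C* = 0.446, so C* = 22.1.
From dR/dt = 0: 0.465(1 - R*/527) = 0.00781·22.1, giving R* = 527·(1 - 0.371) = 332.
From dC/dt = 0: 0.00197·332 - 0.209 = 0.0441P*, so P* = 0.444/0.0441 = 10.1.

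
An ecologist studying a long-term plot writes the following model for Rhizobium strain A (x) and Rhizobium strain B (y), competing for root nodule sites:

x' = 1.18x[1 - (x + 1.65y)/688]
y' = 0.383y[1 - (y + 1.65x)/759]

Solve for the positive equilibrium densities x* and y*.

Setting both brackets to zero gives the nullclines x + 1.65y = 688 and 1.65x + y = 759.
Substituting y = 759 - 1.65x into the first: x(1 - 1.65·1.65) = 688 - 1.65·759.
So x* = -564/-1.72 = 328, and then y* = 759 - 1.65·328 = 218.

x* ≈ 328, y* ≈ 218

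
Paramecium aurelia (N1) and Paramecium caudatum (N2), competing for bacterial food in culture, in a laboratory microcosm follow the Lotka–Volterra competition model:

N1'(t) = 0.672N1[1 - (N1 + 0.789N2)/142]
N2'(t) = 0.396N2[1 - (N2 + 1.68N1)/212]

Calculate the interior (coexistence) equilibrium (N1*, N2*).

Setting both brackets to zero gives the nullclines N1 + 0.789N2 = 142 and 1.68N1 + N2 = 212.
Substituting N2 = 212 - 1.68N1 into the first: N1(1 - 0.789·1.68) = 142 - 0.789·212.
So N1* = -25.3/-0.326 = 77.6, and then N2* = 212 - 1.68·77.6 = 81.6.

N1* ≈ 77.6, N2* ≈ 81.6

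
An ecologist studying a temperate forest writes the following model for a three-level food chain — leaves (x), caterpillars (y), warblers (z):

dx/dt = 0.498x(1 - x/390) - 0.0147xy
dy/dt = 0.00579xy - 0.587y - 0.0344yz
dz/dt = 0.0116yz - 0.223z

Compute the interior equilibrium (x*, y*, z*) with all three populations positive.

From dz/dt = 0: 0.0116y* = 0.223, so y* = 19.2.
From dx/dt = 0: 0.498(1 - x*/390) = 0.0147·19.2, giving x* = 390·(1 - 0.567) = 169.
From dy/dt = 0: 0.00579·169 - 0.587 = 0.0344z*, so z* = 0.39/0.0344 = 11.3.

x* ≈ 169, y* ≈ 19.2, z* ≈ 11.3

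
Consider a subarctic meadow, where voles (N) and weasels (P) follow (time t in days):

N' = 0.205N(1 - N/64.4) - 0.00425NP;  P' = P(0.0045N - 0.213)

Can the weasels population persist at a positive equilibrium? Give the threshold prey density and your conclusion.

The predator equation gives dP/dt > 0 only when N > 0.213/0.0045 = 47.3.
Without the predator, N → K = 64.4. Since 64.4 > 47.3, the predator can invade and persist.

Threshold N = 47.3; K > 47.3, so yes, the predator persists.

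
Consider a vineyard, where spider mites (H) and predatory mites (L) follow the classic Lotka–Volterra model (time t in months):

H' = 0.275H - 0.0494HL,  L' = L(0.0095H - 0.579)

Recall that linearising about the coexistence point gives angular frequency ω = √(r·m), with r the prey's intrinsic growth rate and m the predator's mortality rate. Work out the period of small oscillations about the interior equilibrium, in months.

Here r = 0.275 and m = 0.579, so r·m = 0.159.
ω = √0.159 = 0.399 per month, hence T = 2π/ω ≈ 15.7 months.

T ≈ 15.7 months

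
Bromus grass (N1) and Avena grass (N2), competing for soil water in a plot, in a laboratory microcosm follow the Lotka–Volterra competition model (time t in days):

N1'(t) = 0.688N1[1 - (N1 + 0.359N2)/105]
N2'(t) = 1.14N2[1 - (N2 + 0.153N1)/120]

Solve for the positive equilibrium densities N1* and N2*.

Setting both brackets to zero gives the nullclines N1 + 0.359N2 = 105 and 0.153N1 + N2 = 120.
Substituting N2 = 120 - 0.153N1 into the first: N1(1 - 0.359·0.153) = 105 - 0.359·120.
So N1* = 61.9/0.945 = 65.5, and then N2* = 120 - 0.153·65.5 = 110.

N1* ≈ 65.5, N2* ≈ 110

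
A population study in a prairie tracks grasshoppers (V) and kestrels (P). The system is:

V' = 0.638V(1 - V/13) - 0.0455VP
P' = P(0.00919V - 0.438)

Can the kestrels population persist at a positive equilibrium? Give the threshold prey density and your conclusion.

Threshold V = 47.7; K < 47.7, so no, the predator goes extinct.

The predator equation gives dP/dt > 0 only when V > 0.438/0.00919 = 47.7.
Without the predator, V → K = 13. Since 13 < 47.7, the predator cannot invade.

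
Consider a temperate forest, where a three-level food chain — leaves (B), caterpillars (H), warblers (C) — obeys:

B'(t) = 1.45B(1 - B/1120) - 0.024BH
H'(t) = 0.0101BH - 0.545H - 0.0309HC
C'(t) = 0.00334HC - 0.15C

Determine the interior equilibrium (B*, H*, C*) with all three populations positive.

From dC/dt = 0: 0.00334H* = 0.15, so H* = 44.9.
From dB/dt = 0: 1.45(1 - B*/1120) = 0.024·44.9, giving B* = 1120·(1 - 0.743) = 287.
From dH/dt = 0: 0.0101·287 - 0.545 = 0.0309C*, so C* = 2.36/0.0309 = 76.3.

B* ≈ 287, H* ≈ 44.9, C* ≈ 76.3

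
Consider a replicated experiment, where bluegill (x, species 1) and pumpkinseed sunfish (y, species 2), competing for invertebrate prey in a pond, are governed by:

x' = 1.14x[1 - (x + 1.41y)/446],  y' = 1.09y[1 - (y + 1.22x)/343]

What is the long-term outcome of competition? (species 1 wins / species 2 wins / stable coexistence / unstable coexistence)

unstable coexistence (outcome depends on initial conditions)

Compare the nullcline intercepts: K1/α12 = 446/1.41 = 316 < K2 = 343; K2/α21 = 343/1.22 = 281 < K1 = 446.
Since both are reversed, neither can invade when rare; the interior point is a saddle.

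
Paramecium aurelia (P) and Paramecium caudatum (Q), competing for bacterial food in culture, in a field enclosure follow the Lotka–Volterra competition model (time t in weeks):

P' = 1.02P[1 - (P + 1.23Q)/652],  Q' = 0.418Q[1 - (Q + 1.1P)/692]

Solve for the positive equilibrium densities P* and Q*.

Setting both brackets to zero gives the nullclines P + 1.23Q = 652 and 1.1P + Q = 692.
Substituting Q = 692 - 1.1P into the first: P(1 - 1.23·1.1) = 652 - 1.23·692.
So P* = -199/-0.353 = 564, and then Q* = 692 - 1.1·564 = 71.4.

P* ≈ 564, Q* ≈ 71.4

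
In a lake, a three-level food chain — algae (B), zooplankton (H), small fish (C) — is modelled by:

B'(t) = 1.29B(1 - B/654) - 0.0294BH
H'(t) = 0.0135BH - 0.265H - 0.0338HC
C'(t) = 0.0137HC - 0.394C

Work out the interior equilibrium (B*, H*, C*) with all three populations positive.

B* ≈ 225, H* ≈ 28.8, C* ≈ 82.2

From dC/dt = 0: 0.0137H* = 0.394, so H* = 28.8.
From dB/dt = 0: 1.29(1 - B*/654) = 0.0294·28.8, giving B* = 654·(1 - 0.655) = 225.
From dH/dt = 0: 0.0135·225 - 0.265 = 0.0338C*, so C* = 2.78/0.0338 = 82.2.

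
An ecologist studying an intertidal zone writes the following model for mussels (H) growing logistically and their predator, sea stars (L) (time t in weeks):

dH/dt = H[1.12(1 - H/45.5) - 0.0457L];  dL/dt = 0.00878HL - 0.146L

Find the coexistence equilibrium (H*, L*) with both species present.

From dL/dt = 0 with L > 0: 0.00878H* = 0.146, so H* = 16.6.
Substitute into dH/dt = 0: 1.12(1 - 16.6/45.5) = 0.0457L*.
The bracket is 0.635, giving L* = 0.711/0.0457 = 15.6.

H* ≈ 16.6, L* ≈ 15.6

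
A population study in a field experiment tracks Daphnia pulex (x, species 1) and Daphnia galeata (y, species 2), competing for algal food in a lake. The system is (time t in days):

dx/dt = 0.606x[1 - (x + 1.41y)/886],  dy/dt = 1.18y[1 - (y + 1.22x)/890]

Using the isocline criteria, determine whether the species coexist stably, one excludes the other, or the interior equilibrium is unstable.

unstable coexistence (outcome depends on initial conditions)

Compare the nullcline intercepts: K1/α12 = 886/1.41 = 628 < K2 = 890; K2/α21 = 890/1.22 = 730 < K1 = 886.
Since both are reversed, neither can invade when rare; the interior point is a saddle.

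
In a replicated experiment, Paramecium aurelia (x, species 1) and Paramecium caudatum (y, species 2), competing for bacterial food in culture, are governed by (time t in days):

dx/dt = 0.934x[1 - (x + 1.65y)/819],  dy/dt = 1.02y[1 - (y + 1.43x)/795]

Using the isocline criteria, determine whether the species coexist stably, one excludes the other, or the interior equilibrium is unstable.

Compare the nullcline intercepts: K1/α12 = 819/1.65 = 496 < K2 = 795; K2/α21 = 795/1.43 = 556 < K1 = 819.
Since both are reversed, neither can invade when rare; the interior point is a saddle.

unstable coexistence (outcome depends on initial conditions)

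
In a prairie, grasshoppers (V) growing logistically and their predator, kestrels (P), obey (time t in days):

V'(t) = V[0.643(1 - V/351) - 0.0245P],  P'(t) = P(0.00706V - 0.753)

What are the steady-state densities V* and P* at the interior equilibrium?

From dP/dt = 0 with P > 0: 0.00706V* = 0.753, so V* = 107.
Substitute into dV/dt = 0: 0.643(1 - 107/351) = 0.0245P*.
The bracket is 0.696, giving P* = 0.448/0.0245 = 18.3.

V* ≈ 107, P* ≈ 18.3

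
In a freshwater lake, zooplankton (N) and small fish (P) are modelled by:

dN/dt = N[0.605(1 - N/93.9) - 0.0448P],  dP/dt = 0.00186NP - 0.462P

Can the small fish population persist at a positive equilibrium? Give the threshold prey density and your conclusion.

Threshold N = 248; K < 248, so no, the predator goes extinct.

The predator equation gives dP/dt > 0 only when N > 0.462/0.00186 = 248.
Without the predator, N → K = 93.9. Since 93.9 < 248, the predator cannot invade.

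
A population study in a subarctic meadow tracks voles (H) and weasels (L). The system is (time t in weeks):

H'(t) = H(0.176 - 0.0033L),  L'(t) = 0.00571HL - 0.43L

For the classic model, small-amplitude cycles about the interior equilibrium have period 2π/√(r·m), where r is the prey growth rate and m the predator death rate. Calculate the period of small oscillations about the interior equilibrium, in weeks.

T ≈ 22.8 weeks

Here r = 0.176 and m = 0.43, so r·m = 0.0757.
ω = √0.0757 = 0.275 per week, hence T = 2π/ω ≈ 22.8 weeks.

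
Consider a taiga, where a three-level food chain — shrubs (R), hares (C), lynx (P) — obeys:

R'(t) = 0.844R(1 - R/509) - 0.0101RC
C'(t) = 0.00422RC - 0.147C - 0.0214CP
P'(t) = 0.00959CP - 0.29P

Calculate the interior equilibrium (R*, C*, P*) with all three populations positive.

R* ≈ 325, C* ≈ 30.2, P* ≈ 57.2

From dP/dt = 0: 0.00959C* = 0.29, so C* = 30.2.
From dR/dt = 0: 0.844(1 - R*/509) = 0.0101·30.2, giving R* = 509·(1 - 0.362) = 325.
From dC/dt = 0: 0.00422·325 - 0.147 = 0.0214P*, so P* = 1.22/0.0214 = 57.2.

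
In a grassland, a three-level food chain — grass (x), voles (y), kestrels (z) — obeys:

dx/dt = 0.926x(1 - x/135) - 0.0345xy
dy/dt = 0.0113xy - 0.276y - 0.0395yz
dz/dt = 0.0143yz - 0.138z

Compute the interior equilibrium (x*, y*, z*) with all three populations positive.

x* ≈ 86.5, y* ≈ 9.65, z* ≈ 17.7

From dz/dt = 0: 0.0143y* = 0.138, so y* = 9.65.
From dx/dt = 0: 0.926(1 - x*/135) = 0.0345·9.65, giving x* = 135·(1 - 0.36) = 86.5.
From dy/dt = 0: 0.0113·86.5 - 0.276 = 0.0395z*, so z* = 0.701/0.0395 = 17.7.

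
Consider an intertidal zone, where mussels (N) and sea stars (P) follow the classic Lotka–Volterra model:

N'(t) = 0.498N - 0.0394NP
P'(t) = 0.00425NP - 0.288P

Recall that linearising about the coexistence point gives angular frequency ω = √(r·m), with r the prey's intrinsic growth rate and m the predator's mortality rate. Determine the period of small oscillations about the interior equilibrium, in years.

Here r = 0.498 and m = 0.288, so r·m = 0.143.
ω = √0.143 = 0.379 per year, hence T = 2π/ω ≈ 16.6 years.

T ≈ 16.6 years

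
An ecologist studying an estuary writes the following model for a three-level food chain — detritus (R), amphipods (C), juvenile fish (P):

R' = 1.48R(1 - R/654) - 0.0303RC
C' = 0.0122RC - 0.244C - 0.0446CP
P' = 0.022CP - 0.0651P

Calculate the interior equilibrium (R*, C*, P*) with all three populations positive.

From dP/dt = 0: 0.022C* = 0.0651, so C* = 2.96.
From dR/dt = 0: 1.48(1 - R*/654) = 0.0303·2.96, giving R* = 654·(1 - 0.0606) = 614.
From dC/dt = 0: 0.0122·614 - 0.244 = 0.0446P*, so P* = 7.25/0.0446 = 163.

R* ≈ 614, C* ≈ 2.96, P* ≈ 163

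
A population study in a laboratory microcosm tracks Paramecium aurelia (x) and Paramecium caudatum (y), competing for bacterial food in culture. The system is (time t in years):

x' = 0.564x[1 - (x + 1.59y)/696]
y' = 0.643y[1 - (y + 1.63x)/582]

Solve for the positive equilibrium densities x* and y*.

x* ≈ 144, y* ≈ 347

Setting both brackets to zero gives the nullclines x + 1.59y = 696 and 1.63x + y = 582.
Substituting y = 582 - 1.63x into the first: x(1 - 1.59·1.63) = 696 - 1.59·582.
So x* = -229/-1.59 = 144, and then y* = 582 - 1.63·144 = 347.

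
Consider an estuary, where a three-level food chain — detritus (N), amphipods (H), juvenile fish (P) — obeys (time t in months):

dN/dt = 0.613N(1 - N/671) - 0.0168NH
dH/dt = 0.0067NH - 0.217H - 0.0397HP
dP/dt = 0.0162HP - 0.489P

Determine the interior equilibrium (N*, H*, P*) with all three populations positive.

From dP/dt = 0: 0.0162H* = 0.489, so H* = 30.2.
From dN/dt = 0: 0.613(1 - N*/671) = 0.0168·30.2, giving N* = 671·(1 - 0.827) = 116.
From dH/dt = 0: 0.0067·116 - 0.217 = 0.0397P*, so P* = 0.56/0.0397 = 14.1.

N* ≈ 116, H* ≈ 30.2, P* ≈ 14.1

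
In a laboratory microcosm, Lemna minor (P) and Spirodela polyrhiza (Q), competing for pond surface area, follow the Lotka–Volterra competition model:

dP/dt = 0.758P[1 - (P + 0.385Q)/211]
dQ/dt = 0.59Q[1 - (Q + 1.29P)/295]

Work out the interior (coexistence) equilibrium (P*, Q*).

Setting both brackets to zero gives the nullclines P + 0.385Q = 211 and 1.29P + Q = 295.
Substituting Q = 295 - 1.29P into the first: P(1 - 0.385·1.29) = 211 - 0.385·295.
So P* = 97.4/0.503 = 194, and then Q* = 295 - 1.29·194 = 45.3.

P* ≈ 194, Q* ≈ 45.3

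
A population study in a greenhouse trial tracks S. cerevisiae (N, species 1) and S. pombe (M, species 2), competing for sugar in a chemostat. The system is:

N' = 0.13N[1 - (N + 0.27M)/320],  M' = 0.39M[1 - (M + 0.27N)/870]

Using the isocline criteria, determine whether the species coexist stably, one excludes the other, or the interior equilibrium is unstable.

stable coexistence

Compare the nullcline intercepts: K1/α12 = 320/0.27 = 1190 > K2 = 870; K2/α21 = 870/0.27 = 3220 > K1 = 320.
Since both inequalities hold, each species can invade when rare, so the interior equilibrium is stable.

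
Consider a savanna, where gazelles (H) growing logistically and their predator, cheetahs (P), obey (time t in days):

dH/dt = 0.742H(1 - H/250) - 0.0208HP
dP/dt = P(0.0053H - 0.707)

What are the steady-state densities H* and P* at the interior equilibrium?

From dP/dt = 0 with P > 0: 0.0053H* = 0.707, so H* = 133.
Substitute into dH/dt = 0: 0.742(1 - 133/250) = 0.0208P*.
The bracket is 0.466, giving P* = 0.346/0.0208 = 16.6.

H* ≈ 133, P* ≈ 16.6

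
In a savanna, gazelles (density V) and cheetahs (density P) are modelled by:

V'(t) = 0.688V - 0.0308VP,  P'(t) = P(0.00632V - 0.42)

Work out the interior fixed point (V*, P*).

Set dP/dt = 0 with P > 0: 0.00632V - 0.42 = 0, so V* = 0.42/0.00632 = 66.5.
Set dV/dt = 0 with V > 0: 0.688 - 0.0308P = 0, so P* = 0.688/0.0308 = 22.3.

V* ≈ 66.5, P* ≈ 22.3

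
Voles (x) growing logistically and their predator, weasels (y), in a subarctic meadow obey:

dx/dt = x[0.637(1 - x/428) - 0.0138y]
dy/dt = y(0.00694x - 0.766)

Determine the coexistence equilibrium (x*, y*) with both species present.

x* ≈ 110, y* ≈ 34.3

From dy/dt = 0 with y > 0: 0.00694x* = 0.766, so x* = 110.
Substitute into dx/dt = 0: 0.637(1 - 110/428) = 0.0138y*.
The bracket is 0.742, giving y* = 0.473/0.0138 = 34.3.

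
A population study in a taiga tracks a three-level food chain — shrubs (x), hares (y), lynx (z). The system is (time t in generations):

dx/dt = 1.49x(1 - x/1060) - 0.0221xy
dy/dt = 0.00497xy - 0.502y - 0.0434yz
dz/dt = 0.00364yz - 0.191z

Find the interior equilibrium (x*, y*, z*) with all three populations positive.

x* ≈ 235, y* ≈ 52.5, z* ≈ 15.3

From dz/dt = 0: 0.00364y* = 0.191, so y* = 52.5.
From dx/dt = 0: 1.49(1 - x*/1060) = 0.0221·52.5, giving x* = 1060·(1 - 0.778) = 235.
From dy/dt = 0: 0.00497·235 - 0.502 = 0.0434z*, so z* = 0.666/0.0434 = 15.3.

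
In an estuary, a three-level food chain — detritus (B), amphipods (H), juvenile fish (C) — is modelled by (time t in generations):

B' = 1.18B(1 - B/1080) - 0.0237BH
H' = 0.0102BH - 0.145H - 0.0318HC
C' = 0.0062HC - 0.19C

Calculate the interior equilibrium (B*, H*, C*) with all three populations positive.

From dC/dt = 0: 0.0062H* = 0.19, so H* = 30.6.
From dB/dt = 0: 1.18(1 - B*/1080) = 0.0237·30.6, giving B* = 1080·(1 - 0.616) = 415.
From dH/dt = 0: 0.0102·415 - 0.145 = 0.0318C*, so C* = 4.09/0.0318 = 129.

B* ≈ 415, H* ≈ 30.6, C* ≈ 129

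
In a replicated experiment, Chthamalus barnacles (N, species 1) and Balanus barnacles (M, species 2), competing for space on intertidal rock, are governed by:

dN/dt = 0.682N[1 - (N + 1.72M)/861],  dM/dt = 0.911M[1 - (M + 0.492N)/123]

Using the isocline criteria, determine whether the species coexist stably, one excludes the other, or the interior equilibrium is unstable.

Compare the nullcline intercepts: K1/α12 = 861/1.72 = 501 > K2 = 123; K2/α21 = 123/0.492 = 250 < K1 = 861.
Since the inequalities point opposite ways, species 1 can invade but species 2 cannot.

species 1 excludes species 2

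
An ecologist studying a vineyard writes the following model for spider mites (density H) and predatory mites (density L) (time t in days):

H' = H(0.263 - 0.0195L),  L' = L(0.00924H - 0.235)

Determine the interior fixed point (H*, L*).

H* ≈ 25.4, L* ≈ 13.5

Set dL/dt = 0 with L > 0: 0.00924H - 0.235 = 0, so H* = 0.235/0.00924 = 25.4.
Set dH/dt = 0 with H > 0: 0.263 - 0.0195L = 0, so L* = 0.263/0.0195 = 13.5.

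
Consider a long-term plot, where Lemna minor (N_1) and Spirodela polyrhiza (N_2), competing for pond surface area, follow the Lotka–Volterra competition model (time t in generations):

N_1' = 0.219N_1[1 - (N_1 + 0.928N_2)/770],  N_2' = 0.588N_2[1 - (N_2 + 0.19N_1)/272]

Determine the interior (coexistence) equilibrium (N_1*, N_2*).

Setting both brackets to zero gives the nullclines N_1 + 0.928N_2 = 770 and 0.19N_1 + N_2 = 272.
Substituting N_2 = 272 - 0.19N_1 into the first: N_1(1 - 0.928·0.19) = 770 - 0.928·272.
So N_1* = 518/0.824 = 628, and then N_2* = 272 - 0.19·628 = 153.

N_1* ≈ 628, N_2* ≈ 153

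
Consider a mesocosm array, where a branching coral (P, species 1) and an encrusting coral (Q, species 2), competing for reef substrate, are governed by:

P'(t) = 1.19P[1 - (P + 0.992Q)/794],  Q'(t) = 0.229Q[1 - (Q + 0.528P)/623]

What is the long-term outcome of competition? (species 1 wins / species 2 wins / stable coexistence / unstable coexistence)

Compare the nullcline intercepts: K1/α12 = 794/0.992 = 800 > K2 = 623; K2/α21 = 623/0.528 = 1180 > K1 = 794.
Since both inequalities hold, each species can invade when rare, so the interior equilibrium is stable.

stable coexistence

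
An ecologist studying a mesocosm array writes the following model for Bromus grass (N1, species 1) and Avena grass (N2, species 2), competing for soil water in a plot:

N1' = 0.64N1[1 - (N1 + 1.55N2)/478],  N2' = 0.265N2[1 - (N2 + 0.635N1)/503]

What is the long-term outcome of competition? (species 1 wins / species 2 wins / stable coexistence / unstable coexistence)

Compare the nullcline intercepts: K1/α12 = 478/1.55 = 308 < K2 = 503; K2/α21 = 503/0.635 = 792 > K1 = 478.
Since the inequalities point opposite ways, species 2 can invade but species 1 cannot.

species 2 excludes species 1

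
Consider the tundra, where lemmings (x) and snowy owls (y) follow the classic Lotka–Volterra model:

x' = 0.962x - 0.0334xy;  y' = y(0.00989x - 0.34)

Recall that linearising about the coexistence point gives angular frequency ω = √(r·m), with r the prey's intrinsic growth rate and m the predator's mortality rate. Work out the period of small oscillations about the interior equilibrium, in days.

T ≈ 11 days

Here r = 0.962 and m = 0.34, so r·m = 0.327.
ω = √0.327 = 0.572 per day, hence T = 2π/ω ≈ 11 days.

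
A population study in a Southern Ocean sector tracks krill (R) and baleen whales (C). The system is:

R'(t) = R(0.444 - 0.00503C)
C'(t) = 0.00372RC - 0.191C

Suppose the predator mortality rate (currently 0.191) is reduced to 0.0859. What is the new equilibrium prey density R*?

R* ≈ 23.1

At the interior fixed point, setting dC/dt = 0 with C > 0 fixes R* = (predator death rate)/(RC coefficient) — independent of the other coefficients.
With the change, R* = 0.0859/0.00372 = 23.1; it falls from 51.3.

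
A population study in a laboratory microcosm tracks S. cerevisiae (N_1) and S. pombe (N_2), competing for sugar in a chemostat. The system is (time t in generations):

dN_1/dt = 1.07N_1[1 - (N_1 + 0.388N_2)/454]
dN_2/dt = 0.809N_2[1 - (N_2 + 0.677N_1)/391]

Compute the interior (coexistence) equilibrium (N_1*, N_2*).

Setting both brackets to zero gives the nullclines N_1 + 0.388N_2 = 454 and 0.677N_1 + N_2 = 391.
Substituting N_2 = 391 - 0.677N_1 into the first: N_1(1 - 0.388·0.677) = 454 - 0.388·391.
So N_1* = 302/0.737 = 410, and then N_2* = 391 - 0.677·410 = 113.

N_1* ≈ 410, N_2* ≈ 113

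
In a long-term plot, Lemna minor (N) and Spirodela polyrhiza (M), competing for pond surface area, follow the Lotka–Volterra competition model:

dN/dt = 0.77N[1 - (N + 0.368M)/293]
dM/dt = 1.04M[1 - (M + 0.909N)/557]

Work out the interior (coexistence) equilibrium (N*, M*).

N* ≈ 132, M* ≈ 437

Setting both brackets to zero gives the nullclines N + 0.368M = 293 and 0.909N + M = 557.
Substituting M = 557 - 0.909N into the first: N(1 - 0.368·0.909) = 293 - 0.368·557.
So N* = 88/0.665 = 132, and then M* = 557 - 0.909·132 = 437.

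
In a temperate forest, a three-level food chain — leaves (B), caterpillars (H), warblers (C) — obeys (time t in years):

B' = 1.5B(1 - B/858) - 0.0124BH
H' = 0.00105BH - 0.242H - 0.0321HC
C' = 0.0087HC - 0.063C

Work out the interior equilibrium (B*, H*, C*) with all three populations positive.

From dC/dt = 0: 0.0087H* = 0.063, so H* = 7.24.
From dB/dt = 0: 1.5(1 - B*/858) = 0.0124·7.24, giving B* = 858·(1 - 0.0599) = 807.
From dH/dt = 0: 0.00105·807 - 0.242 = 0.0321C*, so C* = 0.605/0.0321 = 18.8.

B* ≈ 807, H* ≈ 7.24, C* ≈ 18.8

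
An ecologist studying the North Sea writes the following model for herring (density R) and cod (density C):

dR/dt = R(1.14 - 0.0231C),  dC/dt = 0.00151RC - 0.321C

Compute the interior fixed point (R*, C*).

Set dC/dt = 0 with C > 0: 0.00151R - 0.321 = 0, so R* = 0.321/0.00151 = 213.
Set dR/dt = 0 with R > 0: 1.14 - 0.0231C = 0, so C* = 1.14/0.0231 = 49.4.

R* ≈ 213, C* ≈ 49.4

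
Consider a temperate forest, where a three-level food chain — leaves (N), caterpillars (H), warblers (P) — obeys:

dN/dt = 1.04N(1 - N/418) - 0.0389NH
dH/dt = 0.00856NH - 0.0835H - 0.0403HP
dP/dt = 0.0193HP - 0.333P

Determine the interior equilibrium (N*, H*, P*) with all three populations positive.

From dP/dt = 0: 0.0193H* = 0.333, so H* = 17.3.
From dN/dt = 0: 1.04(1 - N*/418) = 0.0389·17.3, giving N* = 418·(1 - 0.645) = 148.
From dH/dt = 0: 0.00856·148 - 0.0835 = 0.0403P*, so P* = 1.19/0.0403 = 29.4.

N* ≈ 148, H* ≈ 17.3, P* ≈ 29.4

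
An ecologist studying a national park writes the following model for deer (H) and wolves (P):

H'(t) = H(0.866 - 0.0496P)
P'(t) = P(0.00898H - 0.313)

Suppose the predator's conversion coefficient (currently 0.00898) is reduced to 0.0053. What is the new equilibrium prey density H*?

At the interior fixed point, setting dP/dt = 0 with P > 0 fixes H* = (predator death rate)/(HP coefficient) — independent of the other coefficients.
With the change, H* = 0.313/0.0053 = 59.1; it rises from 34.9.

H* ≈ 59.1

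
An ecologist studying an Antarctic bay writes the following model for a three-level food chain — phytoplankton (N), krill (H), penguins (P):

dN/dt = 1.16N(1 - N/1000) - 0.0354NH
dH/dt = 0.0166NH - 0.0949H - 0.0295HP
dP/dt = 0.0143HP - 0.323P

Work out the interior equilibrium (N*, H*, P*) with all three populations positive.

N* ≈ 311, H* ≈ 22.6, P* ≈ 172

From dP/dt = 0: 0.0143H* = 0.323, so H* = 22.6.
From dN/dt = 0: 1.16(1 - N*/1000) = 0.0354·22.6, giving N* = 1000·(1 - 0.689) = 311.
From dH/dt = 0: 0.0166·311 - 0.0949 = 0.0295P*, so P* = 5.06/0.0295 = 172.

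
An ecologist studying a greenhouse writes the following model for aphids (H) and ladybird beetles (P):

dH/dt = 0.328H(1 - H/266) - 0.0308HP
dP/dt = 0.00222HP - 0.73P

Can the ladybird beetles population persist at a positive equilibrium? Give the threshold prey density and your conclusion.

The predator equation gives dP/dt > 0 only when H > 0.73/0.00222 = 329.
Without the predator, H → K = 266. Since 266 < 329, the predator cannot invade.

Threshold H = 329; K < 329, so no, the predator goes extinct.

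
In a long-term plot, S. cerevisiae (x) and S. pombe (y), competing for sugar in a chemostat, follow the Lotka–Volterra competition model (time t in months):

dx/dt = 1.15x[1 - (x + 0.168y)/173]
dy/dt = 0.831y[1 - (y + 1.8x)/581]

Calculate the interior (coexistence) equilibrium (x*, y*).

x* ≈ 108, y* ≈ 386

Setting both brackets to zero gives the nullclines x + 0.168y = 173 and 1.8x + y = 581.
Substituting y = 581 - 1.8x into the first: x(1 - 0.168·1.8) = 173 - 0.168·581.
So x* = 75.4/0.698 = 108, and then y* = 581 - 1.8·108 = 386.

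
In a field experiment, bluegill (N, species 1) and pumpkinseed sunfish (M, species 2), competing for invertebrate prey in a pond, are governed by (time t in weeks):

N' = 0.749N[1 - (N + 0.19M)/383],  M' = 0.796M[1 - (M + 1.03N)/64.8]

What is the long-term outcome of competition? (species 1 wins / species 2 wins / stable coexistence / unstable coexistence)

Compare the nullcline intercepts: K1/α12 = 383/0.19 = 2020 > K2 = 64.8; K2/α21 = 64.8/1.03 = 62.9 < K1 = 383.
Since the inequalities point opposite ways, species 1 can invade but species 2 cannot.

species 1 excludes species 2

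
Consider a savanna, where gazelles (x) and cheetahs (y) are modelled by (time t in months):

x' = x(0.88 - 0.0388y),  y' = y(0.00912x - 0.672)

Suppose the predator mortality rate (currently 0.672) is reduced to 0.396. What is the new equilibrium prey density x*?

x* ≈ 43.4

At the interior fixed point, setting dy/dt = 0 with y > 0 fixes x* = (predator death rate)/(xy coefficient) — independent of the other coefficients.
With the change, x* = 0.396/0.00912 = 43.4; it falls from 73.7.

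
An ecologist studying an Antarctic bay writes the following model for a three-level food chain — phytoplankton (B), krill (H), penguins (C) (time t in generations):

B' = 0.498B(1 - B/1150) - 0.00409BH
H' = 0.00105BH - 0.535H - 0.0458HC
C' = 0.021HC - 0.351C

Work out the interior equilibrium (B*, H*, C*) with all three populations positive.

From dC/dt = 0: 0.021H* = 0.351, so H* = 16.7.
From dB/dt = 0: 0.498(1 - B*/1150) = 0.00409·16.7, giving B* = 1150·(1 - 0.137) = 992.
From dH/dt = 0: 0.00105·992 - 0.535 = 0.0458C*, so C* = 0.507/0.0458 = 11.1.

B* ≈ 992, H* ≈ 16.7, C* ≈ 11.1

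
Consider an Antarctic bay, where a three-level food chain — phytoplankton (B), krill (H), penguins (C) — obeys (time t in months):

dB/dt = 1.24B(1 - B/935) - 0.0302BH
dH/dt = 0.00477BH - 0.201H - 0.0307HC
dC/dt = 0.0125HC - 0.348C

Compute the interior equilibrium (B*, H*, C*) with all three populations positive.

B* ≈ 301, H* ≈ 27.8, C* ≈ 40.2

From dC/dt = 0: 0.0125H* = 0.348, so H* = 27.8.
From dB/dt = 0: 1.24(1 - B*/935) = 0.0302·27.8, giving B* = 935·(1 - 0.678) = 301.
From dH/dt = 0: 0.00477·301 - 0.201 = 0.0307C*, so C* = 1.23/0.0307 = 40.2.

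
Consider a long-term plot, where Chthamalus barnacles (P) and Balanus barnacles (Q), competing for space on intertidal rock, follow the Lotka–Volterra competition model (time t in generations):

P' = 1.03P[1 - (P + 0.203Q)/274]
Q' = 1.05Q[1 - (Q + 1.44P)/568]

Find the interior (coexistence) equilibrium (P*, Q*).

Setting both brackets to zero gives the nullclines P + 0.203Q = 274 and 1.44P + Q = 568.
Substituting Q = 568 - 1.44P into the first: P(1 - 0.203·1.44) = 274 - 0.203·568.
So P* = 159/0.708 = 224, and then Q* = 568 - 1.44·224 = 245.

P* ≈ 224, Q* ≈ 245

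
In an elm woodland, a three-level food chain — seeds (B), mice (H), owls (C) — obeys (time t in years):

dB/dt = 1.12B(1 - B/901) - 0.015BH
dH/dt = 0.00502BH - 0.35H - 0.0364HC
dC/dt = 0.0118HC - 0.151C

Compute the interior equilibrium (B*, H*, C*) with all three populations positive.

From dC/dt = 0: 0.0118H* = 0.151, so H* = 12.8.
From dB/dt = 0: 1.12(1 - B*/901) = 0.015·12.8, giving B* = 901·(1 - 0.171) = 747.
From dH/dt = 0: 0.00502·747 - 0.35 = 0.0364C*, so C* = 3.4/0.0364 = 93.3.

B* ≈ 747, H* ≈ 12.8, C* ≈ 93.3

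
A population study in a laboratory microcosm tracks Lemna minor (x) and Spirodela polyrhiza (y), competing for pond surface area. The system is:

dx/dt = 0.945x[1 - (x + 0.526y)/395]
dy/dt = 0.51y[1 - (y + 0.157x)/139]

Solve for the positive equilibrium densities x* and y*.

x* ≈ 351, y* ≈ 83.9

Setting both brackets to zero gives the nullclines x + 0.526y = 395 and 0.157x + y = 139.
Substituting y = 139 - 0.157x into the first: x(1 - 0.526·0.157) = 395 - 0.526·139.
So x* = 322/0.917 = 351, and then y* = 139 - 0.157·351 = 83.9.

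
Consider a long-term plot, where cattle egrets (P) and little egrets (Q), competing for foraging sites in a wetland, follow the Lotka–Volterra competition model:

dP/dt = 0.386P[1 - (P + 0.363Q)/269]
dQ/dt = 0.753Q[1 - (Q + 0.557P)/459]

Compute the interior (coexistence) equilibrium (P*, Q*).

P* ≈ 128, Q* ≈ 388

Setting both brackets to zero gives the nullclines P + 0.363Q = 269 and 0.557P + Q = 459.
Substituting Q = 459 - 0.557P into the first: P(1 - 0.363·0.557) = 269 - 0.363·459.
So P* = 102/0.798 = 128, and then Q* = 459 - 0.557·128 = 388.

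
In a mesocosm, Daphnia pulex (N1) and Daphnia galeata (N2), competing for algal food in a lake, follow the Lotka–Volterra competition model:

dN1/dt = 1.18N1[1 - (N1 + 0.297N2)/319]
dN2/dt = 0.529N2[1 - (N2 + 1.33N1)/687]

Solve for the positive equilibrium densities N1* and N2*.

N1* ≈ 190, N2* ≈ 434

Setting both brackets to zero gives the nullclines N1 + 0.297N2 = 319 and 1.33N1 + N2 = 687.
Substituting N2 = 687 - 1.33N1 into the first: N1(1 - 0.297·1.33) = 319 - 0.297·687.
So N1* = 115/0.605 = 190, and then N2* = 687 - 1.33·190 = 434.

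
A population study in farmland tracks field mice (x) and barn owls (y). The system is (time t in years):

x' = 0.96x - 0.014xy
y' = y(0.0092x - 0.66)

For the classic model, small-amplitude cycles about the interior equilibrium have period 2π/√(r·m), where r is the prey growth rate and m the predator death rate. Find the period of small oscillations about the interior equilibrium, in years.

Here r = 0.96 and m = 0.66, so r·m = 0.634.
ω = √0.634 = 0.796 per year, hence T = 2π/ω ≈ 7.89 years.

T ≈ 7.89 years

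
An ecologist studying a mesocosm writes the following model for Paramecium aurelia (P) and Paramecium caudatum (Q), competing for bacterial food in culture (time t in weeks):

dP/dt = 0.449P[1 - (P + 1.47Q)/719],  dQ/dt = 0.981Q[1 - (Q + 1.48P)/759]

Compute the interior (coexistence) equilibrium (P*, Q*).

P* ≈ 337, Q* ≈ 260

Setting both brackets to zero gives the nullclines P + 1.47Q = 719 and 1.48P + Q = 759.
Substituting Q = 759 - 1.48P into the first: P(1 - 1.47·1.48) = 719 - 1.47·759.
So P* = -397/-1.18 = 337, and then Q* = 759 - 1.48·337 = 260.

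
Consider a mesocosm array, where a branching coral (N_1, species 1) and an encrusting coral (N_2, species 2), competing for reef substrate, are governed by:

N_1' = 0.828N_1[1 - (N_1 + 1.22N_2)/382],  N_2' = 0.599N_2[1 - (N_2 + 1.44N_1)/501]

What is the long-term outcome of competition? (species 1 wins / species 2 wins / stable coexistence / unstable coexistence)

unstable coexistence (outcome depends on initial conditions)

Compare the nullcline intercepts: K1/α12 = 382/1.22 = 313 < K2 = 501; K2/α21 = 501/1.44 = 348 < K1 = 382.
Since both are reversed, neither can invade when rare; the interior point is a saddle.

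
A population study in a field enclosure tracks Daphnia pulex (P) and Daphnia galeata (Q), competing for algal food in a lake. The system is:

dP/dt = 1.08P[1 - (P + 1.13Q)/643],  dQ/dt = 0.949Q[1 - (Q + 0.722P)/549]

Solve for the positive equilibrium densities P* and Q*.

Setting both brackets to zero gives the nullclines P + 1.13Q = 643 and 0.722P + Q = 549.
Substituting Q = 549 - 0.722P into the first: P(1 - 1.13·0.722) = 643 - 1.13·549.
So P* = 22.6/0.184 = 123, and then Q* = 549 - 0.722·123 = 460.

P* ≈ 123, Q* ≈ 460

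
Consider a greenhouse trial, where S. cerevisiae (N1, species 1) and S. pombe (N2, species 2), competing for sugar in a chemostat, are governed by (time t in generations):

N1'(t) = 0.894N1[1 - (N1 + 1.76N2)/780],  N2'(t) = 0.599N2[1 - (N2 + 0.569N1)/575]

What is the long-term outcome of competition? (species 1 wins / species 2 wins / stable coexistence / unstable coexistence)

species 2 excludes species 1

Compare the nullcline intercepts: K1/α12 = 780/1.76 = 443 < K2 = 575; K2/α21 = 575/0.569 = 1010 > K1 = 780.
Since the inequalities point opposite ways, species 2 can invade but species 1 cannot.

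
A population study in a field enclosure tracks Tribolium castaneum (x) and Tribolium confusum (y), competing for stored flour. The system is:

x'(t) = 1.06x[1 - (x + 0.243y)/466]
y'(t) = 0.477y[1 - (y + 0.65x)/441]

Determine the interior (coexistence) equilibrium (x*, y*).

x* ≈ 426, y* ≈ 164

Setting both brackets to zero gives the nullclines x + 0.243y = 466 and 0.65x + y = 441.
Substituting y = 441 - 0.65x into the first: x(1 - 0.243·0.65) = 466 - 0.243·441.
So x* = 359/0.842 = 426, and then y* = 441 - 0.65·426 = 164.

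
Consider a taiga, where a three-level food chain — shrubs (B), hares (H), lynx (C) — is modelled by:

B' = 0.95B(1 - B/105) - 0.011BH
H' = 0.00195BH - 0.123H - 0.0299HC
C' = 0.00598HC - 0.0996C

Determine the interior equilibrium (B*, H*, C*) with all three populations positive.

From dC/dt = 0: 0.00598H* = 0.0996, so H* = 16.7.
From dB/dt = 0: 0.95(1 - B*/105) = 0.011·16.7, giving B* = 105·(1 - 0.193) = 84.8.
From dH/dt = 0: 0.00195·84.8 - 0.123 = 0.0299C*, so C* = 0.0423/0.0299 = 1.41.

B* ≈ 84.8, H* ≈ 16.7, C* ≈ 1.41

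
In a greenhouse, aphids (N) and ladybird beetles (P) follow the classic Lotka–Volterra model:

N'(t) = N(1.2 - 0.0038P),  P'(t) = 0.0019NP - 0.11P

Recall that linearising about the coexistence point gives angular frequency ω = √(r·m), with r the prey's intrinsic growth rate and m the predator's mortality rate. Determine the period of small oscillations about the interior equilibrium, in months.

Here r = 1.2 and m = 0.11, so r·m = 0.132.
ω = √0.132 = 0.363 per month, hence T = 2π/ω ≈ 17.3 months.

T ≈ 17.3 months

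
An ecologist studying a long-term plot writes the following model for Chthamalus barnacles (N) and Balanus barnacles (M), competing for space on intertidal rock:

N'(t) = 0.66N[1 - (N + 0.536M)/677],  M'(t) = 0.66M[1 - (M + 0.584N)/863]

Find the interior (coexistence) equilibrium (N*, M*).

N* ≈ 312, M* ≈ 681

Setting both brackets to zero gives the nullclines N + 0.536M = 677 and 0.584N + M = 863.
Substituting M = 863 - 0.584N into the first: N(1 - 0.536·0.584) = 677 - 0.536·863.
So N* = 214/0.687 = 312, and then M* = 863 - 0.584·312 = 681.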